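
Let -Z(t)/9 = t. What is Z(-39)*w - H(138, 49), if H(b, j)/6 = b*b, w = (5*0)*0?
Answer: -114264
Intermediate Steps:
w = 0 (w = 0*0 = 0)
H(b, j) = 6*b² (H(b, j) = 6*(b*b) = 6*b²)
Z(t) = -9*t
Z(-39)*w - H(138, 49) = -9*(-39)*0 - 6*138² = 351*0 - 6*19044 = 0 - 1*114264 = 0 - 114264 = -114264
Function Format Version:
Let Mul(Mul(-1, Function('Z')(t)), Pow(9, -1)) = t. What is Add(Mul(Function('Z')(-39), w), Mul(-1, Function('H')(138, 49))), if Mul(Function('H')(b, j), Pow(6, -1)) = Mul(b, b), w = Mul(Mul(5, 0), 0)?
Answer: -114264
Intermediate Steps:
w = 0 (w = Mul(0, 0) = 0)
Function('H')(b, j) = Mul(6, Pow(b, 2)) (Function('H')(b, j) = Mul(6, Mul(b, b)) = Mul(6, Pow(b, 2)))
Function('Z')(t) = Mul(-9, t)
Add(Mul(Function('Z')(-39), w), Mul(-1, Function('H')(138, 49))) = Add(Mul(Mul(-9, -39), 0), Mul(-1, Mul(6, Pow(138, 2)))) = Add(Mul(351, 0), Mul(-1, Mul(6, 19044))) = Add(0, Mul(-1, 114264)) = Add(0, -114264) = -114264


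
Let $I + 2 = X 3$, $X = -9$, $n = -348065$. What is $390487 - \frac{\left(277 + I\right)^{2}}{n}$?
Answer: $\frac{135914919159}{348065} \approx 3.9049 \cdot 10^{5}$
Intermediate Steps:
$I = -29$ ($I = -2 - 27 = -29$)
$390487 - \frac{\left(277 + I\right)^{2}}{n} = 390487 - \frac{\left(277 - 29\right)^{2}}{-348065} = 390487 - 248^{2} \left(- \frac{1}{348065}\right) = 390487 - 61504 \left(- \frac{1}{348065}\right) = 390487 - - \frac{61504}{348065} = 390487 + \frac{61504}{348065} = \frac{135914919159}{348065}$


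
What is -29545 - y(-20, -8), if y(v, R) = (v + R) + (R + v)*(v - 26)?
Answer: -30805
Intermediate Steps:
y(v, R) = R + v + (-26 + v)*(R + v) (y(v, R) = (R + v) + (R + v)*(-26 + v) = (R + v) + (-26 + v)*(R + v) = R + v + (-26 + v)*(R + v))
-29545 - y(-20, -8) = -29545 - ((-20)² - 25*(-8) - 25*(-20) - 8*(-20)) = -29545 - (400 + 200 + 500 + 160) = -29545 - 1*1260 = -29545 - 1260 = -30805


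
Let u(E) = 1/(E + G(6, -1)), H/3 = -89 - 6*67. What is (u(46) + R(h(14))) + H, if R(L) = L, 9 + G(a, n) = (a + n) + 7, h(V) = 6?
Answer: -71882/49 ≈ -1467.0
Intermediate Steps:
G(a, n) = -2 + a + n (G(a, n) = -9 + ((a + n) + 7) = -9 + (7 + a + n) = -2 + a + n)
H = -1473 (H = 3*(-89 - 6*67) = 3*(-89 - 402) = 3*(-491) = -1473)
u(E) = 1/(3 + E) (u(E) = 1/(E + (-2 + 6 - 1)) = 1/(E + 3) = 1/(3 + E))
(u(46) + R(h(14))) + H = (1/(3 + 46) + 6) - 1473 = (1/49 + 6) - 1473 = 295/49 - 1473 = -71882/49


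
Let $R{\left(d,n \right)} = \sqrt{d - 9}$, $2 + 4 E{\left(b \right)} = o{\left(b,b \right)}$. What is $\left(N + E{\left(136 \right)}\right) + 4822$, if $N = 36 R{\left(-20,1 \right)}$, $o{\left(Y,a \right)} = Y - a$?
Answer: $\frac{9643}{2} + 36 i \sqrt{29} \approx 4821.5 + 193.87 i$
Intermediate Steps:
$E{\left(b \right)} = - \frac{1}{2}$ ($E{\left(b \right)} = - \frac{1}{2} + \frac{b - b}{4} = - \frac{1}{2} + \frac{1}{4} \cdot 0 = - \frac{1}{2} + 0 = - \frac{1}{2}$)
$R{\left(d,n \right)} = \sqrt{-9 + d}$
$N = 36 i \sqrt{29}$ ($N = 36 \sqrt{-9 - 20} = 36 \sqrt{-29} = 36 i \sqrt{29} \approx 193.87 i$)
$\left(N + E{\left(136 \right)}\right) + 4822 = \left(36 i \sqrt{29} - \frac{1}{2}\right) + 4822 = \left(- \frac{1}{2} + 36 i \sqrt{29}\right) + 4822 = \frac{9643}{2} + 36 i \sqrt{29}$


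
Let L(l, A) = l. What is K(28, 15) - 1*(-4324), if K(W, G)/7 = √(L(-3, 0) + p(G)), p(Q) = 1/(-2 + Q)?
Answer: 4324 + 7*I*√494/13 ≈ 4324.0 + 11.968*I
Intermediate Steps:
K(W, G) = 7*√(-3 + 1/(-2 + G))
K(28, 15) - 1*(-4324) = 7*√((7 - 3*15)/(-2 + 15)) - 1*(-4324) = 7*√((7 - 45)/13) + 4324 = 7*√((1/13)*(-38)) + 4324 = 7*√(-38/13) + 4324 = 7*(I*√494/13) + 4324 = 7*I*√494/13 + 4324 = 4324 + 7*I*√494/13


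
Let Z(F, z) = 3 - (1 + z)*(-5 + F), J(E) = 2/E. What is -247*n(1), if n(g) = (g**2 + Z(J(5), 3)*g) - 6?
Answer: -20254/5 ≈ -4050.8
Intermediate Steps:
Z(F, z) = 3 - (1 + z)*(-5 + F)
n(g) = -6 + g**2 + 107*g/5 (n(g) = (g**2 + (8 - 2/5 + 5*3 - 1*2/5*3)*g) - 6 = (g**2 + (8 - 2/5 + 15 - 1*2*(1/5)*3)*g) - 6 = (g**2 + (8 - 1*2/5 + 15 - 1*2/5*3)*g) - 6 = (g**2 + (8 - 2/5 + 15 - 6/5)*g) - 6 = (g**2 + 107*g/5) - 6 = -6 + g**2 + 107*g/5)
-247*n(1) = -247*(-6 + 1**2 + (107/5)*1) = -247*(-6 + 1 + 107/5) = -247*82/5 = -20254/5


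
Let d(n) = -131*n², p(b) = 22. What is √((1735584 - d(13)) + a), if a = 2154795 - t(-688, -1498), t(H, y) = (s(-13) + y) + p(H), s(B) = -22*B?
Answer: 2*√978427 ≈ 1978.3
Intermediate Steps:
t(H, y) = 308 + y (t(H, y) = (-22*(-13) + y) + 22 = (286 + y) + 22 = 308 + y)
a = 2155985 (a = 2154795 - (308 - 1498) = 2154795 - 1*(-1190) = 2154795 + 1190 = 2155985)
√((1735584 - d(13)) + a) = √((1735584 - (-131)*13²) + 2155985) = √((1735584 - (-131)*169) + 2155985) = √((1735584 - 1*(-22139)) + 2155985) = √((1735584 + 22139) + 2155985) = √(1757723 + 2155985) = √3913708 = 2*√978427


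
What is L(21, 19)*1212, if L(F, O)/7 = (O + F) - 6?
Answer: 288456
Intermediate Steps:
L(F, O) = -42 + 7*F + 7*O (L(F, O) = 7*((O + F) - 6) = 7*((F + O) - 6) = 7*(-6 + F + O) = -42 + 7*F + 7*O)
L(21, 19)*1212 = (-42 + 7*21 + 7*19)*1212 = (-42 + 147 + 133)*1212 = 238*1212 = 288456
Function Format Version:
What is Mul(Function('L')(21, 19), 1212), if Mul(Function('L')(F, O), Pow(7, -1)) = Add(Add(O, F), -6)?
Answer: 288456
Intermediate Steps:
Function('L')(F, O) = Add(-42, Mul(7, F), Mul(7, O)) (Function('L')(F, O) = Mul(7, Add(Add(O, F), -6)) = Mul(7, Add(Add(F, O), -6)) = Mul(7, Add(-6, F, O)) = Add(-42, Mul(7, F), Mul(7, O)))
Mul(Function('L')(21, 19), 1212) = Mul(Add(-42, Mul(7, 21), Mul(7, 19)), 1212) = Mul(Add(-42, 147, 133), 1212) = Mul(238, 1212) = 288456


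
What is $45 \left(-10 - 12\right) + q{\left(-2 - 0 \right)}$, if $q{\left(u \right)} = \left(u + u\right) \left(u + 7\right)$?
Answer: $-1010$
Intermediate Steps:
$q{\left(u \right)} = 2 u \left(7 + u\right)$
$45 \left(-10 - 12\right) + q{\left(-2 - 0 \right)} = 45 \left(-10 - 12\right) + 2 \left(-2 - 0\right) \left(7 - 2\right) = 45 \left(-10 - 12\right) + 2 \left(-2 + 0\right) \left(7 + \left(-2 + 0\right)\right) = 45 \left(-22\right) + 2 \left(-2\right) \left(7 - 2\right) = -990 + 2 \left(-2\right) 5 = -990 - 20 = -1010$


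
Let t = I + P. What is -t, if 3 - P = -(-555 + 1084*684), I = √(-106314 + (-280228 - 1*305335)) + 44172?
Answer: -785076 - I*√691877 ≈ -7.8508e+5 - 831.79*I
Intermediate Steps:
I = 44172 + I*√691877 (I = √(-106314 + (-280228 - 305335)) + 44172 = √(-106314 - 585563) + 44172 = √(-691877) + 44172 = I*√691877 + 44172 = 44172 + I*√691877 ≈ 44172.0 + 831.79*I)
P = 740904 (P = 3 - (-1)*(-555 + 1084*684) = 3 - (-1)*(-555 + 741456) = 3 - (-1)*740901 = 3 - 1*(-740901) = 3 + 740901 = 740904)
t = 785076 + I*√691877 (t = (44172 + I*√691877) + 740904 = 785076 + I*√691877 ≈ 7.8508e+5 + 831.79*I)
-t = -(785076 + I*√691877) = -785076 - I*√691877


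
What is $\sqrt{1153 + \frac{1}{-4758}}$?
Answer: $\frac{\sqrt{26102259534}}{4758} \approx 33.956$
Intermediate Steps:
$\sqrt{1153 + \frac{1}{-4758}} = \sqrt{1153 - \frac{1}{4758}} = \sqrt{\frac{5485973}{4758}} = \frac{\sqrt{26102259534}}{4758}$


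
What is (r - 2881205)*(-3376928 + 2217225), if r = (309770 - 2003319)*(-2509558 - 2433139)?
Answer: -9707522052405586944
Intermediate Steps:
r = 8370699561653 (r = -1693549*(-4942697) = 8370699561653)
(r - 2881205)*(-3376928 + 2217225) = (8370699561653 - 2881205)*(-3376928 + 2217225) = 8370696680448*(-1159703) = -9707522052405586944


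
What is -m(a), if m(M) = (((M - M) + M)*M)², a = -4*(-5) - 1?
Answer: -130321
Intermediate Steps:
a = 19 (a = 20 - 1 = 19)
m(M) = M⁴ (m(M) = ((0 + M)*M)² = (M*M)² = (M²)² = M⁴)
-m(a) = -1*19⁴ = -1*130321 = -130321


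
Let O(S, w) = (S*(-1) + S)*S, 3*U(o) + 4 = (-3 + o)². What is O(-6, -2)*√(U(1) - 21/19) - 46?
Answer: -46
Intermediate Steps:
U(o) = -4/3 + (-3 + o)²/3
O(S, w) = 0 (O(S, w) = (-S + S)*S = 0*S = 0)
O(-6, -2)*√(U(1) - 21/19) - 46 = 0*√((-4/3 + (-3 + 1)²/3) - 21/19) - 46 = 0*√((-4/3 + (⅓)*(-2)²) - 21*1/19) - 46 = 0*√((-4/3 + (⅓)*4) - 21/19) - 46 = 0*√((-4/3 + 4/3) - 21/19) - 46 = 0*√(0 - 21/19) - 46 = 0*√(-21/19) - 46 = 0*(I*√399/19) - 46 = 0 - 46 = -46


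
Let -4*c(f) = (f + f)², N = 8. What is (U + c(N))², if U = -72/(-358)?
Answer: 130416400/32041 ≈ 4070.3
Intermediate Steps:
U = 36/179 (U = -72*(-1/358) = 36/179 ≈ 0.20112)
c(f) = -f² (c(f) = -(f + f)²/4 = -4*f²/4 = -f²)
(U + c(N))² = (36/179 - 1*8²)² = (36/179 - 1*64)² = (36/179 - 64)² = (-11420/179)² = 130416400/32041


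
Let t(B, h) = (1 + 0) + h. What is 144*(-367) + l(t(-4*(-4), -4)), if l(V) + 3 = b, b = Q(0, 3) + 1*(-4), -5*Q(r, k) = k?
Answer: -264278/5 ≈ -52856.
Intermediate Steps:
Q(r, k) = -k/5
t(B, h) = 1 + h
b = -23/5 (b = -1/5*3 + 1*(-4) = -3/5 - 4 = -23/5 ≈ -4.6000)
l(V) = -38/5 (l(V) = -3 - 23/5 = -38/5)
144*(-367) + l(t(-4*(-4), -4)) = 144*(-367) - 38/5 = -52848 - 38/5 = -264278/5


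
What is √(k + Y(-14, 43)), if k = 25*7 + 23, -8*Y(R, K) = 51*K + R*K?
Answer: I*√14/4 ≈ 0.93541*I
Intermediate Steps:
Y(R, K) = -51*K/8 - K*R/8 (Y(R, K) = -(51*K + R*K)/8 = -(51*K + K*R)/8 = -51*K/8 - K*R/8)
k = 198 (k = 175 + 23 = 198)
√(k + Y(-14, 43)) = √(198 - ⅛*43*(51 - 14)) = √(198 - ⅛*43*37) = √(198 - 1591/8) = √(-7/8) = I*√14/4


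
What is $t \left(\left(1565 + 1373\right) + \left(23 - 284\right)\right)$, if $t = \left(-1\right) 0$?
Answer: $0$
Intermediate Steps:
$t = 0$
$t \left(\left(1565 + 1373\right) + \left(23 - 284\right)\right) = 0 \left(\left(1565 + 1373\right) + \left(23 - 284\right)\right) = 0 \left(2938 + \left(23 - 284\right)\right) = 0 \left(2938 - 261\right) = 0 \cdot 2677 = 0$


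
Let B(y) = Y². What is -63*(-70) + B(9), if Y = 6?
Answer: 4446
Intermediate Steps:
B(y) = 36 (B(y) = 6² = 36)
-63*(-70) + B(9) = -63*(-70) + 36 = 4410 + 36 = 4446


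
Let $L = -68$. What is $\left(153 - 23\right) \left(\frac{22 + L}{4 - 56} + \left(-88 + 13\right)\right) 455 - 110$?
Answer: $-4384035$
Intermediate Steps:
$\left(153 - 23\right) \left(\frac{22 + L}{4 - 56} + \left(-88 + 13\right)\right) 455 - 110 = \left(153 - 23\right) \left(\frac{22 - 68}{4 - 56} + \left(-88 + 13\right)\right) 455 - 110 = 130 \left(- \frac{46}{-52} - 75\right) 455 - 110 = 130 \left(\left(-46\right) \left(- \frac{1}{52}\right) - 75\right) 455 - 110 = 130 \left(\frac{23}{26} - 75\right) 455 - 110 = 130 \left(- \frac{1927}{26}\right) 455 - 110 = \left(-9635\right) 455 - 110 = -4383925 - 110 = -4384035$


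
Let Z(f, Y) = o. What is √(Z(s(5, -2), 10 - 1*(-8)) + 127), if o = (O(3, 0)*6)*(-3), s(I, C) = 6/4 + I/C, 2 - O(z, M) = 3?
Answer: √145 ≈ 12.042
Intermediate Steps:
O(z, M) = -1 (O(z, M) = 2 - 1*3 = 2 - 3 = -1)
s(I, C) = 3/2 + I/C (s(I, C) = 6*(¼) + I/C = 3/2 + I/C)
o = 18 (o = -1*6*(-3) = -6*(-3) = 18)
Z(f, Y) = 18
√(Z(s(5, -2), 10 - 1*(-8)) + 127) = √(18 + 127) = √145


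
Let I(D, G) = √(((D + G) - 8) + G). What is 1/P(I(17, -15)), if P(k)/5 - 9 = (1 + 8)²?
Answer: 1/450 ≈ 0.0022222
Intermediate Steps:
I(D, G) = √(-8 + D + 2*G) (I(D, G) = √((-8 + D + G) + G) = √(-8 + D + 2*G))
P(k) = 450 (P(k) = 45 + 5*(1 + 8)² = 45 + 5*9² = 45 + 5*81 = 45 + 405 = 450)
1/P(I(17, -15)) = 1/450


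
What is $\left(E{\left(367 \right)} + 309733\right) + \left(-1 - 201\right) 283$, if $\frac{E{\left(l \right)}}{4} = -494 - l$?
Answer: $249123$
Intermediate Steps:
$E{\left(l \right)} = -1976 - 4 l$ ($E{\left(l \right)} = 4 \left(-494 - l\right) = -1976 - 4 l$)
$\left(E{\left(367 \right)} + 309733\right) + \left(-1 - 201\right) 283 = \left(\left(-1976 - 1468\right) + 309733\right) + \left(-1 - 201\right) 283 = \left(\left(-1976 - 1468\right) + 309733\right) - 57166 = \left(-3444 + 309733\right) - 57166 = 306289 - 57166 = 249123$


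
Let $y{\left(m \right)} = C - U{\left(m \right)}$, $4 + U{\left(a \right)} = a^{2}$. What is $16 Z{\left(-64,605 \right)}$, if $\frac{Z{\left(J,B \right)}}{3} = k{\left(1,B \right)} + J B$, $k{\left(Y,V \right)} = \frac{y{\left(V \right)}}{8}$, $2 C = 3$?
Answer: $-4054677$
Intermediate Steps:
$C = \frac{3}{2}$ ($C = \frac{1}{2} \cdot 3 = \frac{3}{2} \approx 1.5$)
$U{\left(a \right)} = -4 + a^{2}$
$y{\left(m \right)} = \frac{11}{2} - m^{2}$ ($y{\left(m \right)} = \frac{3}{2} - \left(-4 + m^{2}\right) = \frac{11}{2} - m^{2}$)
$k{\left(Y,V \right)} = \frac{11}{16} - \frac{V^{2}}{8}$ ($k{\left(Y,V \right)} = \frac{\frac{11}{2} - V^{2}}{8} = \left(\frac{11}{2} - V^{2}\right) \frac{1}{8} = \frac{11}{16} - \frac{V^{2}}{8}$)
$Z{\left(J,B \right)} = \frac{33}{16} - \frac{3 B^{2}}{8} + 3 B J$ ($Z{\left(J,B \right)} = 3 \left(\left(\frac{11}{16} - \frac{B^{2}}{8}\right) + J B\right) = 3 \left(\left(\frac{11}{16} - \frac{B^{2}}{8}\right) + B J\right) = 3 \left(\frac{11}{16} - \frac{B^{2}}{8} + B J\right) = \frac{33}{16} - \frac{3 B^{2}}{8} + 3 B J$)
$16 Z{\left(-64,605 \right)} = 16 \left(\frac{33}{16} - \frac{3 \cdot 605^{2}}{8} + 3 \cdot 605 \left(-64\right)\right) = 16 \left(\frac{33}{16} - \frac{1098075}{8} - 116160\right) = 16 \left(- \frac{4054677}{16}\right) = -4054677$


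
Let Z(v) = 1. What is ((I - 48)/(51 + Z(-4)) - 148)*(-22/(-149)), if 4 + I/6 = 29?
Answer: -41767/1937 ≈ -21.563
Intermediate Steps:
I = 150 (I = -24 + 6*29 = -24 + 174 = 150)
((I - 48)/(51 + Z(-4)) - 148)*(-22/(-149)) = ((150 - 48)/(51 + 1) - 148)*(-22/(-149)) = (102/52 - 148)*(-22*(-1/149)) = (102*(1/52) - 148)*(22/149) = (51/26 - 148)*(22/149) = -3797/26*22/149 = -41767/1937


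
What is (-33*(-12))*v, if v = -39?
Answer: -15444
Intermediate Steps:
(-33*(-12))*v = -33*(-12)*(-39) = 396*(-39) = -15444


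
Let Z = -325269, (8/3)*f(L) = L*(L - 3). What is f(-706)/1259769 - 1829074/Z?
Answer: 450526902103/78050248164 ≈ 5.7723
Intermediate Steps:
f(L) = 3*L*(-3 + L)/8 (f(L) = 3*(L*(L - 3))/8 = 3*(L*(-3 + L))/8 = 3*L*(-3 + L)/8)
f(-706)/1259769 - 1829074/Z = ((3/8)*(-706)*(-3 - 706))/1259769 - 1829074/(-325269) = ((3/8)*(-706)*(-709))*(1/1259769) - 1829074*(-1/325269) = (750831/4)*(1/1259769) + 1829074/325269 = 250277/1679692 + 1829074/325269 = 450526902103/78050248164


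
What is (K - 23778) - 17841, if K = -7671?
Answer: -49290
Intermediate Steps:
(K - 23778) - 17841 = (-7671 - 23778) - 17841 = -31449 - 17841 = -49290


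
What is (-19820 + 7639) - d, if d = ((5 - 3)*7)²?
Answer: -12377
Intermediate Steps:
d = 196 (d = (2*7)² = 14² = 196)
(-19820 + 7639) - d = (-19820 + 7639) - 1*196 = -12181 - 196 = -12377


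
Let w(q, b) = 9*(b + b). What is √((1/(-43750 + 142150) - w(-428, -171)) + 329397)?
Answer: 29*√9569587206/4920 ≈ 576.61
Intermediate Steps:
w(q, b) = 18*b (w(q, b) = 9*(2*b) = 18*b)
√((1/(-43750 + 142150) - w(-428, -171)) + 329397) = √((1/(-43750 + 142150) - 18*(-171)) + 329397) = √((1/98400 - 1*(-3078)) + 329397) = √((1/98400 + 3078) + 329397) = √(302875201/98400 + 329397) = √(32715540001/98400) = 29*√9569587206/4920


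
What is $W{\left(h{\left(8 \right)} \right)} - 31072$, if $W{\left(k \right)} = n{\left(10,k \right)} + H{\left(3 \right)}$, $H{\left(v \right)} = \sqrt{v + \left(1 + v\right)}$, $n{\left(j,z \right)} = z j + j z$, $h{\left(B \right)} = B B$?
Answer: $-29792 + \sqrt{7} \approx -29789.0$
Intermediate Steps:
$h{\left(B \right)} = B^{2}$
$n{\left(j,z \right)} = 2 j z$ ($n{\left(j,z \right)} = j z + j z = 2 j z$)
$H{\left(v \right)} = \sqrt{1 + 2 v}$
$W{\left(k \right)} = \sqrt{7} + 20 k$ ($W{\left(k \right)} = 2 \cdot 10 k + \sqrt{1 + 2 \cdot 3} = 20 k + \sqrt{1 + 6} = 20 k + \sqrt{7} = \sqrt{7} + 20 k$)
$W{\left(h{\left(8 \right)} \right)} - 31072 = \left(\sqrt{7} + 20 \cdot 8^{2}\right) - 31072 = \left(\sqrt{7} + 20 \cdot 64\right) - 31072 = \left(\sqrt{7} + 1280\right) - 31072 = \left(1280 + \sqrt{7}\right) - 31072 = -29792 + \sqrt{7}$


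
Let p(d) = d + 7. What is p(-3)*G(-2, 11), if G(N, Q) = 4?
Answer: 16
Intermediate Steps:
p(d) = 7 + d
p(-3)*G(-2, 11) = (7 - 3)*4 = 4*4 = 16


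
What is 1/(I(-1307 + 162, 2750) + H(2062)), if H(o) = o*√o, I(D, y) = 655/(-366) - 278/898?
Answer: 56690135646/236766816844699947407 + 55685678252472*√2062/236766816844699947407 ≈ 1.0680e-5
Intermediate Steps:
I(D, y) = -344969/164334 (I(D, y) = 655*(-1/366) - 278*1/898 = -655/366 - 139/449 = -344969/164334)
H(o) = o^(3/2)
1/(I(-1307 + 162, 2750) + H(2062)) = 1/(-344969/164334 + 2062^(3/2)) = 1/(-344969/164334 + 2062*√2062)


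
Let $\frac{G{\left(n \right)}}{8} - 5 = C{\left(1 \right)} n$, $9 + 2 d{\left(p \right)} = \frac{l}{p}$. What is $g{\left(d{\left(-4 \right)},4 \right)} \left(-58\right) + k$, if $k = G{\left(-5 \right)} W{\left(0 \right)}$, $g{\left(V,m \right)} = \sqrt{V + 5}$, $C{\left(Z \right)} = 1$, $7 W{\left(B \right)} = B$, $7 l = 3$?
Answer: $- \frac{145 \sqrt{14}}{14} \approx -38.753$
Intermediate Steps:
$l = \frac{3}{7}$ ($l = \frac{1}{7} \cdot 3 = \frac{3}{7} \approx 0.42857$)
$W{\left(B \right)} = \frac{B}{7}$
$d{\left(p \right)} = - \frac{9}{2} + \frac{3}{14 p}$ ($d{\left(p \right)} = - \frac{9}{2} + \frac{\frac{3}{7} \frac{1}{p}}{2} = - \frac{9}{2} + \frac{3}{14 p}$)
$g{\left(V,m \right)} = \sqrt{5 + V}$
$G{\left(n \right)} = 40 + 8 n$ ($G{\left(n \right)} = 40 + 8 \cdot 1 n = 40 + 8 n$)
$k = 0$ ($k = \left(40 + 8 \left(-5\right)\right) \frac{1}{7} \cdot 0 = \left(40 - 40\right) 0 = 0 \cdot 0 = 0$)
$g{\left(d{\left(-4 \right)},4 \right)} \left(-58\right) + k = \sqrt{5 + \frac{3 \left(1 - -84\right)}{14 \left(-4\right)}} \left(-58\right) + 0 = \sqrt{5 + \frac{3}{14} \left(- \frac{1}{4}\right) \left(1 + 84\right)} \left(-58\right) + 0 = \sqrt{5 + \frac{3}{14} \left(- \frac{1}{4}\right) 85} \left(-58\right) + 0 = \sqrt{5 - \frac{255}{56}} \left(-58\right) + 0 = \sqrt{\frac{25}{56}} \left(-58\right) + 0 = \frac{5 \sqrt{14}}{28} \left(-58\right) + 0 = - \frac{145 \sqrt{14}}{14} + 0 = - \frac{145 \sqrt{14}}{14}$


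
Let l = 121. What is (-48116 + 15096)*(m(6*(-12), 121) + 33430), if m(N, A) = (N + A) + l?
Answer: -1109472000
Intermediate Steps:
m(N, A) = 121 + A + N (m(N, A) = (N + A) + 121 = (A + N) + 121 = 121 + A + N)
(-48116 + 15096)*(m(6*(-12), 121) + 33430) = (-48116 + 15096)*((121 + 121 + 6*(-12)) + 33430) = -33020*((121 + 121 - 72) + 33430) = -33020*(170 + 33430) = -33020*33600 = -1109472000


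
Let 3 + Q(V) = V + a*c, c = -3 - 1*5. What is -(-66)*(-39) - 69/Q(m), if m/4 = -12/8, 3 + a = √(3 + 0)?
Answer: -28659/11 - 184*√3/11 ≈ -2634.3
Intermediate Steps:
a = -3 + √3 (a = -3 + √(3 + 0) = -3 + √3 ≈ -1.2680)
m = -6 (m = 4*(-12/8) = 4*(-12*⅛) = 4*(-3/2) = -6)
c = -8 (c = -3 - 5 = -8)
Q(V) = 21 + V - 8*√3 (Q(V) = -3 + (V + (-3 + √3)*(-8)) = -3 + (V + (24 - 8*√3)) = -3 + (24 + V - 8*√3) = 21 + V - 8*√3)
-(-66)*(-39) - 69/Q(m) = -(-66)*(-39) - 69/(21 - 6 - 8*√3) = -66*39 - 69/(15 - 8*√3) = -2574 - 69/(15 - 8*√3)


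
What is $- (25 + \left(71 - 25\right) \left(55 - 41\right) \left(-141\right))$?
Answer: $90779$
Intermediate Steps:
$- (25 + \left(71 - 25\right) \left(55 - 41\right) \left(-141\right)) = - (25 + 46 \cdot 14 \left(-141\right)) = - (25 + 644 \left(-141\right)) = - (25 - 90804) = \left(-1\right) \left(-90779\right) = 90779$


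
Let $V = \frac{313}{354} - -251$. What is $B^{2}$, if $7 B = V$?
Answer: $\frac{7950753889}{6140484} \approx 1294.8$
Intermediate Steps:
$V = \frac{89167}{354}$ ($V = 313 \cdot \frac{1}{354} + 251 = \frac{313}{354} + 251 = \frac{89167}{354} \approx 251.88$)
$B = \frac{89167}{2478}$ ($B = \frac{1}{7} \cdot \frac{89167}{354} = \frac{89167}{2478} \approx 35.983$)
$B^{2} = \left(\frac{89167}{2478}\right)^{2} = \frac{7950753889}{6140484}$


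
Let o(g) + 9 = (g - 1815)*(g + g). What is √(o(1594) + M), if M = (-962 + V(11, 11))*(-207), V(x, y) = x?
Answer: 10*I*√5077 ≈ 712.53*I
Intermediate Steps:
o(g) = -9 + 2*g*(-1815 + g) (o(g) = -9 + (g - 1815)*(g + g) = -9 + (-1815 + g)*(2*g) = -9 + 2*g*(-1815 + g))
M = 196857 (M = (-962 + 11)*(-207) = -951*(-207) = 196857)
√(o(1594) + M) = √((-9 - 3630*1594 + 2*1594²) + 196857) = √((-9 - 5786220 + 2*2540836) + 196857) = √((-9 - 5786220 + 5081672) + 196857) = √(-704557 + 196857) = √(-507700) = 10*I*√5077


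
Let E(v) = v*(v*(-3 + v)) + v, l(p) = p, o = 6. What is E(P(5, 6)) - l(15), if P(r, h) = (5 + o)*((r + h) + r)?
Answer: 5359009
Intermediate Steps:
P(r, h) = 11*h + 22*r (P(r, h) = (5 + 6)*((r + h) + r) = 11*((h + r) + r) = 11*(h + 2*r) = 11*h + 22*r)
E(v) = v + v²*(-3 + v) (E(v) = v²*(-3 + v) + v = v + v²*(-3 + v))
E(P(5, 6)) - l(15) = (11*6 + 22*5)*(1 + (11*6 + 22*5)² - 3*(11*6 + 22*5)) - 1*15 = (66 + 110)*(1 + (66 + 110)² - 3*(66 + 110)) - 15 = 176*(1 + 176² - 3*176) - 15 = 176*(1 + 30976 - 528) - 15 = 176*30449 - 15 = 5359024 - 15 = 5359009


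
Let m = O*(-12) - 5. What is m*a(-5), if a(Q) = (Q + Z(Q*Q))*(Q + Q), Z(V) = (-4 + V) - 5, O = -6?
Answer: -7370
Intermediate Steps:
m = 67 (m = -6*(-12) - 5 = 72 - 5 = 67)
Z(V) = -9 + V
a(Q) = 2*Q*(-9 + Q + Q²) (a(Q) = (Q + (-9 + Q*Q))*(Q + Q) = (Q + (-9 + Q²))*(2*Q) = (-9 + Q + Q²)*(2*Q) = 2*Q*(-9 + Q + Q²))
m*a(-5) = 67*(2*(-5)*(-9 - 5 + (-5)²)) = 67*(2*(-5)*(-9 - 5 + 25)) = 67*(2*(-5)*11) = 67*(-110) = -7370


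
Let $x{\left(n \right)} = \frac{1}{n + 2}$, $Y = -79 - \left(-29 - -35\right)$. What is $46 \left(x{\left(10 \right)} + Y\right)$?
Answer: $- \frac{23437}{6} \approx -3906.2$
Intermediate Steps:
$Y = -85$ ($Y = -79 - \left(-29 + 35\right) = -79 - 6 = -85$)
$x{\left(n \right)} = \frac{1}{2 + n}$
$46 \left(x{\left(10 \right)} + Y\right) = 46 \left(\frac{1}{2 + 10} - 85\right) = 46 \left(\frac{1}{12} - 85\right) = 46 \left(- \frac{1019}{12}\right) = - \frac{23437}{6}$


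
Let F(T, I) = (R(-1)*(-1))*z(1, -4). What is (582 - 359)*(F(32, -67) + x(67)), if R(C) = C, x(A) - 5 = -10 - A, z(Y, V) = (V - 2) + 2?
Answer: -16948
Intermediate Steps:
z(Y, V) = V (z(Y, V) = (-2 + V) + 2 = V)
x(A) = -5 - A (x(A) = 5 + (-10 - A) = -5 - A)
F(T, I) = -4 (F(T, I) = -1*(-1)*(-4) = 1*(-4) = -4)
(582 - 359)*(F(32, -67) + x(67)) = (582 - 359)*(-4 + (-5 - 1*67)) = 223*(-4 + (-5 - 67)) = 223*(-4 - 72) = 223*(-76) = -16948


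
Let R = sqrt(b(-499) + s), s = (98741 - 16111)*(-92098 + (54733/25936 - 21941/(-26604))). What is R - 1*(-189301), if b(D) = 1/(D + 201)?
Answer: 189301 + I*sqrt(34911141294054171643156630378)/2141879172 ≈ 1.893e+5 + 87234.0*I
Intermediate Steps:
b(D) = 1/(201 + D)
s = -656347841002185815/86250168 (s = 82630*(-92098 + (54733*(1/25936) - 21941*(-1/26604))) = 82630*(-92098 + (54733/25936 + 21941/26604)) = 82630*(-92098 + 506294627/172500336) = 82630*(-15886429650301/172500336) = -656347841002185815/86250168 ≈ -7.6098e+9)
R = I*sqrt(34911141294054171643156630378)/2141879172 (R = sqrt(1/(201 - 499) - 656347841002185815/86250168) = sqrt(1/(-298) - 656347841002185815/86250168) = sqrt(-1/298 - 656347841002185815/86250168) = sqrt(-97795828309368811519/12851275032) = I*sqrt(34911141294054171643156630378)/2141879172 ≈ 87234.0*I)
R - 1*(-189301) = I*sqrt(34911141294054171643156630378)/2141879172 - 1*(-189301) = I*sqrt(34911141294054171643156630378)/2141879172 + 189301 = 189301 + I*sqrt(34911141294054171643156630378)/2141879172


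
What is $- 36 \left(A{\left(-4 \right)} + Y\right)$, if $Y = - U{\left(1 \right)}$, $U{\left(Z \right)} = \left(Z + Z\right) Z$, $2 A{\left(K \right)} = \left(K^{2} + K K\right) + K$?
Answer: $-432$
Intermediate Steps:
$A{\left(K \right)} = K^{2} + \frac{K}{2}$ ($A{\left(K \right)} = \frac{\left(K^{2} + K K\right) + K}{2} = \frac{\left(K^{2} + K^{2}\right) + K}{2} = \frac{2 K^{2} + K}{2} = \frac{K + 2 K^{2}}{2} = K^{2} + \frac{K}{2}$)
$U{\left(Z \right)} = 2 Z^{2}$ ($U{\left(Z \right)} = 2 Z Z = 2 Z^{2}$)
$Y = -2$ ($Y = - 2 \cdot 1^{2} = - 2 \cdot 1 = \left(-1\right) 2 = -2$)
$- 36 \left(A{\left(-4 \right)} + Y\right) = - 36 \left(- 4 \left(\frac{1}{2} - 4\right) - 2\right) = - 36 \left(\left(-4\right) \left(- \frac{7}{2}\right) - 2\right) = - 36 \left(14 - 2\right) = \left(-36\right) 12 = -432$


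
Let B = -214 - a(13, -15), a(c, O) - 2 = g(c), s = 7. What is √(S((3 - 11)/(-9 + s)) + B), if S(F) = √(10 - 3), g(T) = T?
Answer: √(-229 + √7) ≈ 15.045*I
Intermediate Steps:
a(c, O) = 2 + c
S(F) = √7
B = -229 (B = -214 - (2 + 13) = -214 - 1*15 = -214 - 15 = -229)
√(S((3 - 11)/(-9 + s)) + B) = √(√7 - 229) = √(-229 + √7)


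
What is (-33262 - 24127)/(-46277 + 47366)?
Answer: -57389/1089 ≈ -52.699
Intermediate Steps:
(-33262 - 24127)/(-46277 + 47366) = -57389/1089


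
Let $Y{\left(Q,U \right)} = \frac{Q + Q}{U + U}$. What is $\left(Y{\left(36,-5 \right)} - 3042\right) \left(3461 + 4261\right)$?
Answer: $- \frac{117729612}{5} \approx -2.3546 \cdot 10^{7}$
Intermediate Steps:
$Y{\left(Q,U \right)} = \frac{Q}{U}$ ($Y{\left(Q,U \right)} = \frac{2 Q}{2 U} = 2 Q \frac{1}{2 U} = \frac{Q}{U}$)
$\left(Y{\left(36,-5 \right)} - 3042\right) \left(3461 + 4261\right) = \left(\frac{36}{-5} - 3042\right) \left(3461 + 4261\right) = \left(36 \left(- \frac{1}{5}\right) - 3042\right) 7722 = \left(- \frac{36}{5} - 3042\right) 7722 = \left(- \frac{15246}{5}\right) 7722 = - \frac{117729612}{5}$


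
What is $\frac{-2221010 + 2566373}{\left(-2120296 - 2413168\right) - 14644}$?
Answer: $- \frac{115121}{1516036} \approx -0.075935$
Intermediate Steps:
$\frac{-2221010 + 2566373}{\left(-2120296 - 2413168\right) - 14644} = \frac{345363}{-4533464 - 14644} = \frac{345363}{-4548108} = 345363 \left(- \frac{1}{4548108}\right) = - \frac{115121}{1516036}$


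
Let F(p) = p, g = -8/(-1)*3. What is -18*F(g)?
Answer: -432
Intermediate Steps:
g = 24 (g = -8*(-1)*3 = -4*(-2)*3 = 8*3 = 24)
-18*F(g) = -18*24 = -432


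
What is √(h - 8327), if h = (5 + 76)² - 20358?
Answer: 2*I*√5531 ≈ 148.74*I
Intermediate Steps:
h = -13797 (h = 81² - 20358 = 6561 - 20358 = -13797)
√(h - 8327) = √(-13797 - 8327) = √(-22124) = 2*I*√5531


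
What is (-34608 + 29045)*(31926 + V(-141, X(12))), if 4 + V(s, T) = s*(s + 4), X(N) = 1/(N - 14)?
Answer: -285042557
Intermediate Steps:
X(N) = 1/(-14 + N)
V(s, T) = -4 + s*(4 + s) (V(s, T) = -4 + s*(s + 4) = -4 + s*(4 + s))
(-34608 + 29045)*(31926 + V(-141, X(12))) = (-34608 + 29045)*(31926 + (-4 + (-141)² + 4*(-141))) = -5563*(31926 + (-4 + 19881 - 564)) = -5563*(31926 + 19313) = -5563*51239 = -285042557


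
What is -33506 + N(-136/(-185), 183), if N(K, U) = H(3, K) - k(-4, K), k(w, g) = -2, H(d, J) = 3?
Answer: -33501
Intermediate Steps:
N(K, U) = 5 (N(K, U) = 3 - 1*(-2) = 3 + 2 = 5)
-33506 + N(-136/(-185), 183) = -33506 + 5 = -33501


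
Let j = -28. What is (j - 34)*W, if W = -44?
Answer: 2728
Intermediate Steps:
(j - 34)*W = (-28 - 34)*(-44) = -62*(-44) = 2728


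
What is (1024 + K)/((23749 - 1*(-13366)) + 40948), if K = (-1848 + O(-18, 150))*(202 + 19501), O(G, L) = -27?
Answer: -36942101/78063 ≈ -473.23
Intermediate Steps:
K = -36943125 (K = (-1848 - 27)*(202 + 19501) = -1875*19703 = -36943125)
(1024 + K)/((23749 - 1*(-13366)) + 40948) = (1024 - 36943125)/((23749 - 1*(-13366)) + 40948) = -36942101/((23749 + 13366) + 40948) = -36942101/(37115 + 40948) = -36942101/78063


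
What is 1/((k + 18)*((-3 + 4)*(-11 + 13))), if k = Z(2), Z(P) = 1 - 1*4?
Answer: 1/30 ≈ 0.033333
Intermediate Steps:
Z(P) = -3 (Z(P) = 1 - 4 = -3)
k = -3
1/((k + 18)*((-3 + 4)*(-11 + 13))) = 1/((-3 + 18)*((-3 + 4)*(-11 + 13))) = 1/(15*(1*2)) = 1/(15*2) = 1/30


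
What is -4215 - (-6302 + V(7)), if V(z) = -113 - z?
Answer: 2207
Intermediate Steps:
-4215 - (-6302 + V(7)) = -4215 - (-6302 + (-113 - 1*7)) = -4215 - (-6302 + (-113 - 7)) = -4215 - (-6302 - 120) = -4215 - 1*(-6422) = -4215 + 6422 = 2207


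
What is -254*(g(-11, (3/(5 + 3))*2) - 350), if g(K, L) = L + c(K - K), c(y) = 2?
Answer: 176403/2 ≈ 88202.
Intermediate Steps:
g(K, L) = 2 + L (g(K, L) = L + 2 = 2 + L)
-254*(g(-11, (3/(5 + 3))*2) - 350) = -254*((2 + (3/(5 + 3))*2) - 350) = -254*((2 + (3/8)*2) - 350) = -254*((2 + 3/4) - 350) = -254*(11/4 - 350) = -254*(-1389/4) = 176403/2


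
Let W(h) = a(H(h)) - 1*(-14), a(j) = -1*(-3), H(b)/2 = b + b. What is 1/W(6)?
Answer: 1/17 ≈ 0.058824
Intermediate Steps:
H(b) = 4*b (H(b) = 2*(b + b) = 2*(2*b) = 4*b)
a(j) = 3
W(h) = 17 (W(h) = 3 - 1*(-14) = 3 + 14 = 17)
1/W(6) = 1/17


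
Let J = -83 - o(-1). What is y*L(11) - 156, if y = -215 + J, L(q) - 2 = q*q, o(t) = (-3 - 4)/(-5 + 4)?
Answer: -37671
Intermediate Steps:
o(t) = 7 (o(t) = -7/(-1) = -7*(-1) = 7)
J = -90 (J = -83 - 1*7 = -83 - 7 = -90)
L(q) = 2 + q² (L(q) = 2 + q*q = 2 + q²)
y = -305 (y = -215 - 90 = -305)
y*L(11) - 156 = -305*(2 + 11²) - 156 = -305*(2 + 121) - 156 = -305*123 - 156 = -37515 - 156 = -37671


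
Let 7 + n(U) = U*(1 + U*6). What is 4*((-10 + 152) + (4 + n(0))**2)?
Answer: 604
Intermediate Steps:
n(U) = -7 + U*(1 + 6*U) (n(U) = -7 + U*(1 + U*6) = -7 + U*(1 + 6*U))
4*((-10 + 152) + (4 + n(0))**2) = 4*((-10 + 152) + (4 + (-7 + 0 + 6*0**2))**2) = 4*(142 + (4 + (-7 + 0 + 6*0))**2) = 4*(142 + (4 + (-7 + 0 + 0))**2) = 4*(142 + (4 - 7)**2) = 4*(142 + (-3)**2) = 4*(142 + 9) = 4*151 = 604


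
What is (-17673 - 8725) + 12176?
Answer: -14222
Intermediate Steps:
(-17673 - 8725) + 12176 = -26398 + 12176 = -14222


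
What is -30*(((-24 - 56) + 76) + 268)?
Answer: -7920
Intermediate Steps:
-30*(((-24 - 56) + 76) + 268) = -30*((-80 + 76) + 268) = -30*(-4 + 268) = -30*264 = -7920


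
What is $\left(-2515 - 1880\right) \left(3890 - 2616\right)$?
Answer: $-5599230$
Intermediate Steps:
$\left(-2515 - 1880\right) \left(3890 - 2616\right) = \left(-4395\right) 1274 = -5599230$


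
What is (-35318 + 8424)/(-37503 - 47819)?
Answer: 13447/42661 ≈ 0.31521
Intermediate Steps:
(-35318 + 8424)/(-37503 - 47819) = -26894/(-85322) = -26894*(-1/85322) = 13447/42661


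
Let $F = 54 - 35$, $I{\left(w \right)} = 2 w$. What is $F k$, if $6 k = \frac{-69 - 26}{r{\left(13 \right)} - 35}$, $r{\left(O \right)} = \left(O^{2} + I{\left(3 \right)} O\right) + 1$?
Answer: $- \frac{1805}{1278} \approx -1.4124$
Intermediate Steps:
$r{\left(O \right)} = 1 + O^{2} + 6 O$ ($r{\left(O \right)} = \left(O^{2} + 2 \cdot 3 O\right) + 1 = \left(O^{2} + 6 O\right) + 1 = 1 + O^{2} + 6 O$)
$F = 19$
$k = - \frac{95}{1278}$ ($k = \frac{\left(-69 - 26\right) \frac{1}{\left(1 + 13^{2} + 6 \cdot 13\right) - 35}}{6} = \frac{\left(-95\right) \frac{1}{\left(1 + 169 + 78\right) - 35}}{6} = \frac{\left(-95\right) \frac{1}{248 - 35}}{6} = \frac{\left(-95\right) \frac{1}{213}}{6} = \frac{1}{6} \left(- \frac{95}{213}\right) = - \frac{95}{1278} \approx -0.074335$)
$F k = 19 \left(- \frac{95}{1278}\right) = - \frac{1805}{1278}$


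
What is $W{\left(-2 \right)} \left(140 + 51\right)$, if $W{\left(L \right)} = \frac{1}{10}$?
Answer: $\frac{191}{10} \approx 19.1$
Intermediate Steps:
$W{\left(L \right)} = \frac{1}{10}$
$W{\left(-2 \right)} \left(140 + 51\right) = \frac{140 + 51}{10} = \frac{1}{10} \cdot 191 = \frac{191}{10}$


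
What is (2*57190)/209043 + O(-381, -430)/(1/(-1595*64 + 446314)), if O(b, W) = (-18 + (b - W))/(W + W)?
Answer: -1115326291561/89888490 ≈ -12408.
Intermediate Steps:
O(b, W) = (-18 + b - W)/(2*W) (O(b, W) = (-18 + b - W)/((2*W)) = (-18 + b - W)*(1/(2*W)) = (-18 + b - W)/(2*W))
(2*57190)/209043 + O(-381, -430)/(1/(-1595*64 + 446314)) = (2*57190)/209043 + ((½)*(-18 - 381 - 1*(-430))/(-430))/(1/(-1595*64 + 446314)) = 114380*(1/209043) + ((½)*(-1/430)*(-18 - 381 + 430))/(1/(-102080 + 446314)) = 114380/209043 + ((½)*(-1/430)*31)/(1/344234) = 114380/209043 - 31/(860*1/344234) = 114380/209043 - 31/860*344234 = 114380/209043 - 5335627/430 = -1115326291561/89888490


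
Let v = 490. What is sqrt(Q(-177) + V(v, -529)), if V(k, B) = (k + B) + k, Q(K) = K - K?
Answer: sqrt(451) ≈ 21.237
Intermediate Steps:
Q(K) = 0
V(k, B) = B + 2*k (V(k, B) = (B + k) + k = B + 2*k)
sqrt(Q(-177) + V(v, -529)) = sqrt(0 + (-529 + 2*490)) = sqrt(0 + (-529 + 980)) = sqrt(0 + 451) = sqrt(451)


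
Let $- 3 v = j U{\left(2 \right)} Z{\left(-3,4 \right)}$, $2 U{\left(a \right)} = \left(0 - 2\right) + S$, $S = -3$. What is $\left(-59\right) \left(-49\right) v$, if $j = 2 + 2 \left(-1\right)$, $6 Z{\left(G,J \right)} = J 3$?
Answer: $0$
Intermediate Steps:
$Z{\left(G,J \right)} = \frac{J}{2}$ ($Z{\left(G,J \right)} = \frac{J 3}{6} = \frac{3 J}{6} = \frac{J}{2}$)
$j = 0$ ($j = 2 - 2 = 0$)
$U{\left(a \right)} = - \frac{5}{2}$ ($U{\left(a \right)} = \frac{\left(0 - 2\right) - 3}{2} = \frac{-2 - 3}{2} = \frac{1}{2} \left(-5\right) = - \frac{5}{2}$)
$v = 0$ ($v = - \frac{0 \left(- \frac{5}{2}\right) \frac{1}{2} \cdot 4}{3} = - \frac{0 \cdot 2}{3} = \left(- \frac{1}{3}\right) 0 = 0$)
$\left(-59\right) \left(-49\right) v = \left(-59\right) \left(-49\right) 0 = 2891 \cdot 0 = 0$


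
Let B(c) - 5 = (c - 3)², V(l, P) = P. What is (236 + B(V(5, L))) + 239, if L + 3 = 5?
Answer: 481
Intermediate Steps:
L = 2 (L = -3 + 5 = 2)
B(c) = 5 + (-3 + c)² (B(c) = 5 + (c - 3)² = 5 + (-3 + c)²)
(236 + B(V(5, L))) + 239 = (236 + (5 + (-3 + 2)²)) + 239 = (236 + (5 + (-1)²)) + 239 = (236 + (5 + 1)) + 239 = (236 + 6) + 239 = 242 + 239 = 481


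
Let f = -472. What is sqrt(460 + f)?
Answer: 2*I*sqrt(3) ≈ 3.4641*I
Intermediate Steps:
sqrt(460 + f) = sqrt(460 - 472) = sqrt(-12) = 2*I*sqrt(3)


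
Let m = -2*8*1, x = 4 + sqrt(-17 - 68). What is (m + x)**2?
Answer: (12 - I*sqrt(85))**2 ≈ 59.0 - 221.27*I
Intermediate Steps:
x = 4 + I*sqrt(85) (x = 4 + sqrt(-85) = 4 + I*sqrt(85) ≈ 4.0 + 9.2195*I)
m = -16 (m = -16*1 = -16)
(m + x)**2 = (-16 + (4 + I*sqrt(85)))**2 = (-12 + I*sqrt(85))**2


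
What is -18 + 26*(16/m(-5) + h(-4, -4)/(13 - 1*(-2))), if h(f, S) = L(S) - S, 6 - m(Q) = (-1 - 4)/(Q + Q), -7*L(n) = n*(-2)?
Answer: 14458/231 ≈ 62.589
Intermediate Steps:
L(n) = 2*n/7 (L(n) = -n*(-2)/7 = -(-2)*n/7 = 2*n/7)
m(Q) = 6 + 5/(2*Q) (m(Q) = 6 - (-1 - 4)/(Q + Q) = 6 - (-5)/(2*Q) = 6 + 5/(2*Q))
h(f, S) = -5*S/7 (h(f, S) = 2*S/7 - S = -5*S/7)
-18 + 26*(16/m(-5) + h(-4, -4)/(13 - 1*(-2))) = -18 + 26*(16/(6 + (5/2)/(-5)) + (-5/7*(-4))/(13 - 1*(-2))) = -18 + 26*(16/(6 + (5/2)*(-⅕)) + 20/(7*(13 + 2))) = -18 + 26*(16/(6 - ½) + (20/7)/15) = -18 + 26*(16/(11/2) + (20/7)*(1/15)) = -18 + 26*(16*(2/11) + 4/21) = -18 + 26*(32/11 + 4/21) = -18 + 26*(716/231) = -18 + 18616/231 = 14458/231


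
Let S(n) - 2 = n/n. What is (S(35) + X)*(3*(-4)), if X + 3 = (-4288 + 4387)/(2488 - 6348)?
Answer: 297/965 ≈ 0.30777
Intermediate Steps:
X = -11679/3860 (X = -3 + (-4288 + 4387)/(2488 - 6348) = -3 + 99/(-3860) = -3 + 99*(-1/3860) = -3 - 99/3860 = -11679/3860 ≈ -3.0256)
S(n) = 3 (S(n) = 2 + n/n = 2 + 1 = 3)
(S(35) + X)*(3*(-4)) = (3 - 11679/3860)*(3*(-4)) = -99/3860*(-12) = 297/965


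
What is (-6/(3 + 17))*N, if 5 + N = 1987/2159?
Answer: 13212/10795 ≈ 1.2239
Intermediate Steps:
N = -8808/2159 (N = -5 + 1987/2159 = -8808/2159 ≈ -4.0797)
(-6/(3 + 17))*N = -6/(3 + 17)*(-8808/2159) = -6/20*(-8808/2159) = -6*1/20*(-8808/2159) = -3/10*(-8808/2159) = 13212/10795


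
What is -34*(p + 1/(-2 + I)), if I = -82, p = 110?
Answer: -157063/42 ≈ -3739.6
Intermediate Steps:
-34*(p + 1/(-2 + I)) = -34*(110 + 1/(-2 - 82)) = -34*(110 + 1/(-84)) = -34*(110 - 1/84) = -34*9239/84 = -157063/42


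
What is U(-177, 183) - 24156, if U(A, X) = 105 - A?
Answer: -23874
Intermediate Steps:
U(-177, 183) - 24156 = (105 - 1*(-177)) - 24156 = (105 + 177) - 24156 = 282 - 24156 = -23874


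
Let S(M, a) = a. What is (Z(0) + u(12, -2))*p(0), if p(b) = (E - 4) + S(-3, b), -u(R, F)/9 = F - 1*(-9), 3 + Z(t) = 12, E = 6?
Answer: -108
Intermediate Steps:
Z(t) = 9 (Z(t) = -3 + 12 = 9)
u(R, F) = -81 - 9*F (u(R, F) = -9*(F - 1*(-9)) = -9*(F + 9) = -9*(9 + F) = -81 - 9*F)
p(b) = 2 + b (p(b) = (6 - 4) + b = 2 + b)
(Z(0) + u(12, -2))*p(0) = (9 + (-81 - 9*(-2)))*(2 + 0) = (9 + (-81 + 18))*2 = (9 - 63)*2 = -54*2 = -108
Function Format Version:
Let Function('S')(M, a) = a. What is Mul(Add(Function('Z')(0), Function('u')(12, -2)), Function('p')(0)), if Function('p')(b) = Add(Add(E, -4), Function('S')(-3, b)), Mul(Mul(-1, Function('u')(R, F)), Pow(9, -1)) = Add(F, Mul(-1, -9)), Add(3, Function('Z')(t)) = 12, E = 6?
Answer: -108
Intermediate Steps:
Function('Z')(t) = 9 (Function('Z')(t) = Add(-3, 12) = 9)
Function('u')(R, F) = Add(-81, Mul(-9, F)) (Function('u')(R, F) = Mul(-9, Add(F, Mul(-1, -9))) = Mul(-9, Add(F, 9)) = Mul(-9, Add(9, F)) = Add(-81, Mul(-9, F)))
Function('p')(b) = Add(2, b) (Function('p')(b) = Add(Add(6, -4), b) = Add(2, b))
Mul(Add(Function('Z')(0), Function('u')(12, -2)), Function('p')(0)) = Mul(Add(9, Add(-81, Mul(-9, -2))), Add(2, 0)) = Mul(Add(9, Add(-81, 18)), 2) = Mul(Add(9, -63), 2) = Mul(-54, 2) = -108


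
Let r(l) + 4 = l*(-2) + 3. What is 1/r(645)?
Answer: -1/1291 ≈ -0.00077459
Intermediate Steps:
r(l) = -1 - 2*l (r(l) = -4 + (l*(-2) + 3) = -4 + (-2*l + 3) = -4 + (3 - 2*l) = -1 - 2*l)
1/r(645) = 1/(-1 - 2*645) = 1/(-1 - 1290) = 1/(-1291) = -1/1291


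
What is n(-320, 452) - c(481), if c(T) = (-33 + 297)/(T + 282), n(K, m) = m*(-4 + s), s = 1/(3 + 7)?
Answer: -6726402/3815 ≈ -1763.1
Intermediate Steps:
s = 1/10 ≈ 0.10000
n(K, m) = -39*m/10 (n(K, m) = m*(-4 + 1/10) = m*(-39/10) = -39*m/10)
c(T) = 264/(282 + T)
n(-320, 452) - c(481) = -39/10*452 - 264/(282 + 481) = -8814/5 - 264/763 = -6726402/3815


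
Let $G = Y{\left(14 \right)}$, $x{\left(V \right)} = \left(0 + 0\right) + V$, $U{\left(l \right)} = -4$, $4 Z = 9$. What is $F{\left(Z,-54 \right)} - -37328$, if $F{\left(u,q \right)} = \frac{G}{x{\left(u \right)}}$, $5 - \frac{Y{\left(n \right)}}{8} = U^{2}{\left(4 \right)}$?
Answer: $\frac{335600}{9} \approx 37289.0$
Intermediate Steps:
$Z = \frac{9}{4}$ ($Z = \frac{1}{4} \cdot 9 = \frac{9}{4} \approx 2.25$)
$x{\left(V \right)} = V$ ($x{\left(V \right)} = 0 + V = V$)
$Y{\left(n \right)} = -88$ ($Y{\left(n \right)} = 40 - 8 \left(-4\right)^{2} = 40 - 128 = -88$)
$G = -88$
$F{\left(u,q \right)} = - \frac{88}{u}$
$F{\left(Z,-54 \right)} - -37328 = - \frac{88}{\frac{9}{4}} - -37328 = \left(-88\right) \frac{4}{9} + 37328 = - \frac{352}{9} + 37328 = \frac{335600}{9}$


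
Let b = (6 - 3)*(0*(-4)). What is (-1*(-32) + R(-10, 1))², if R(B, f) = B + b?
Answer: 484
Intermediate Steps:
b = 0 (b = 3*0 = 0)
R(B, f) = B (R(B, f) = B + 0 = B)
(-1*(-32) + R(-10, 1))² = (-1*(-32) - 10)² = (32 - 10)² = 22² = 484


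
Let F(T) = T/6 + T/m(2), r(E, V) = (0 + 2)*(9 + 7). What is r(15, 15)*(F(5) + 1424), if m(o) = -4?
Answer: 136664/3 ≈ 45555.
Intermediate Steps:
r(E, V) = 32 (r(E, V) = 2*16 = 32)
F(T) = -T/12 (F(T) = T/6 + T/(-4) = T*(⅙) + T*(-¼) = T/6 - T/4 = -T/12)
r(15, 15)*(F(5) + 1424) = 32*(-1/12*5 + 1424) = 32*(-5/12 + 1424) = 32*(17083/12) = 136664/3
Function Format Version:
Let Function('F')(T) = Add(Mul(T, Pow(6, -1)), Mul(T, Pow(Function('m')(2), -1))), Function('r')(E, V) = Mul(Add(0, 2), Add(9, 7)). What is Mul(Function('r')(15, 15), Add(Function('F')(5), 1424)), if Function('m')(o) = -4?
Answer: Rational(136664, 3) ≈ 45555.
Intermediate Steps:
Function('r')(E, V) = 32 (Function('r')(E, V) = Mul(2, 16) = 32)
Function('F')(T) = Mul(Rational(-1, 12), T) (Function('F')(T) = Add(Mul(T, Pow(6, -1)), Mul(T, Pow(-4, -1))) = Add(Mul(T, Rational(1, 6)), Mul(T, Rational(-1, 4))) = Add(Mul(Rational(1, 6), T), Mul(Rational(-1, 4), T)) = Mul(Rational(-1, 12), T))
Mul(Function('r')(15, 15), Add(Function('F')(5), 1424)) = Mul(32, Add(Mul(Rational(-1, 12), 5), 1424)) = Mul(32, Add(Rational(-5, 12), 1424)) = Mul(32, Rational(17083, 12)) = Rational(136664, 3)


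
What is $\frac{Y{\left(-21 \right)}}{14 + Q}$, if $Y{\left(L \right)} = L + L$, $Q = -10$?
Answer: $- \frac{21}{2} \approx -10.5$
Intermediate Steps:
$Y{\left(L \right)} = 2 L$
$\frac{Y{\left(-21 \right)}}{14 + Q} = \frac{2 \left(-21\right)}{14 - 10} = \frac{1}{4} \left(-42\right) = - \frac{21}{2}$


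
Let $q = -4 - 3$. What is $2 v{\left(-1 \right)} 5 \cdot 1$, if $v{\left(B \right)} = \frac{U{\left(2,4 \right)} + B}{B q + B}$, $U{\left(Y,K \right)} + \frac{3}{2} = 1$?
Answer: $- \frac{5}{2} \approx -2.5$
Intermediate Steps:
$q = -7$ ($q = -4 - 3 = -7$)
$U{\left(Y,K \right)} = - \frac{1}{2}$ ($U{\left(Y,K \right)} = - \frac{3}{2} + 1 = - \frac{1}{2}$)
$v{\left(B \right)} = - \frac{- \frac{1}{2} + B}{6 B}$ ($v{\left(B \right)} = \frac{- \frac{1}{2} + B}{B \left(-7\right) + B} = \frac{- \frac{1}{2} + B}{- 7 B + B} = \frac{- \frac{1}{2} + B}{\left(-6\right) B} = \left(- \frac{1}{2} + B\right) \left(- \frac{1}{6 B}\right) = - \frac{- \frac{1}{2} + B}{6 B}$)
$2 v{\left(-1 \right)} 5 \cdot 1 = 2 \frac{1 - -2}{12 \left(-1\right)} 5 \cdot 1 = 2 \cdot \frac{1}{12} \left(-1\right) \left(1 + 2\right) 5 = 2 \cdot \frac{1}{12} \left(-1\right) 3 \cdot 5 = 2 \left(- \frac{1}{4}\right) 5 = \left(- \frac{1}{2}\right) 5 = - \frac{5}{2}$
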